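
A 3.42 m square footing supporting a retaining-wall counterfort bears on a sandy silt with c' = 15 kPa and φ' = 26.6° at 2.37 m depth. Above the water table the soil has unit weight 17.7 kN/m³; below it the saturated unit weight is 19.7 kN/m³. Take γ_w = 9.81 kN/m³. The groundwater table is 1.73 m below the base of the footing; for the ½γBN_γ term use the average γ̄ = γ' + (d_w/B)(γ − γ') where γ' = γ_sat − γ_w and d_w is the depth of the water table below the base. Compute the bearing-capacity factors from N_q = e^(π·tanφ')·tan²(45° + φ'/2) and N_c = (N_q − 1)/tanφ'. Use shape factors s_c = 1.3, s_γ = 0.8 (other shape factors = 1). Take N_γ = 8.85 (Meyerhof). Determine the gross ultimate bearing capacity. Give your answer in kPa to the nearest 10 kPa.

q_ult ≈ 1150 kPa

tan26.6° = 0.5008, so N_q = e^(π×0.5008)·tan²(58.3°) = 4.822 × 2.622 = 12.64.
N_c = (12.64 − 1)/tan26.6° = 23.25.
Overburden at base level: q = 17.7 × 2.37 = 41.949 kPa.
The water table is 1.73 m below the base (< B = 3.42 m), so the ½γBN_γ term uses γ̄ = γ' + (d_w/B)(γ − γ') = 9.89 + (1.73/3.42)(17.7 − 9.89) = 13.841 kN/m³.
Cohesion term c·N_c·s_c = 15 × 23.247 × 1.3 = 453.32 kPa; surcharge term q·N_q = 41.949 × 12.641 = 530.3 kPa; self-weight term 0.5·γ·B·N_γ·s_γ = 0.5 × 13.841 × 3.42 × 8.85 × 0.8 = 167.57 kPa.
q_ult = 453.32 + 530.3 + 167.57 = 1151.2 kPa.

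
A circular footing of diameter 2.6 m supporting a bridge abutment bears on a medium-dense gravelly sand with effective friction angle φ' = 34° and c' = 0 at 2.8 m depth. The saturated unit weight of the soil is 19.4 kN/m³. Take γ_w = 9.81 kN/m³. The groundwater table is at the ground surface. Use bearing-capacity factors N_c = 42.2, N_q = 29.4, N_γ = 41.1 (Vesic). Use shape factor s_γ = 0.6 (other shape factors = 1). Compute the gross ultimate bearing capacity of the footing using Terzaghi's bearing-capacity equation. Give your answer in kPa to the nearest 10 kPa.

q_ult ≈ 1100 kPa

With the water table at the surface the whole profile is submerged: γ' = 19.4 − 9.81 = 9.59 kN/m³, so q = γ'·D_f = 26.852 kPa; the same γ' applies in the ½γBN_γ term.
q_ult = q·N_q + 0.5·γ·B·N_γ·s_γ
     = 26.852 × 29.4 + 0.5 × 9.59 × 2.6 × 41.1 × 0.6
     = 789.45 + 307.44 = 1096.9 kPa.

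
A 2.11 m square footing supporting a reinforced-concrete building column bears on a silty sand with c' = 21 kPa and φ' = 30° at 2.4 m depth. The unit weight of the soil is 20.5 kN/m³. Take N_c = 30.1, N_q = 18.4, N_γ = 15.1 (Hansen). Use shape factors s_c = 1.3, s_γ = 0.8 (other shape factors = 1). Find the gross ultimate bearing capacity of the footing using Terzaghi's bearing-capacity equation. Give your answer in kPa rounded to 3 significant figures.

Effective surcharge at the founding depth q = γ·D_f = 20.5 × 2.4 = 49.2 kPa.
q_ult = c·N_c·s_c + q·N_q + 0.5·γ·B·N_γ·s_γ
     = 21 × 30.1 × 1.3 + 49.2 × 18.4 + 0.5 × 20.5 × 2.11 × 15.1 × 0.8
     = 821.73 + 905.28 + 261.26 = 1988.3 kPa.

q_ult ≈ 1990 kPa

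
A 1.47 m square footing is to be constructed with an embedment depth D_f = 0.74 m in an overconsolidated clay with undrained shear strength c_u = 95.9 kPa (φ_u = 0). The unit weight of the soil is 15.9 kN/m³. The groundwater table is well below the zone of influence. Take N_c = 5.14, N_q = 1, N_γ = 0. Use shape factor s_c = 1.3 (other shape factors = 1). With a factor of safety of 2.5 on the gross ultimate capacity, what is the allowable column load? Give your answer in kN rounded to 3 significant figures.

Overburden at base level: q = 15.9 × 0.74 = 11.766 kPa.
Cohesion term c·N_c·s_c = 95.9 × 5.14 × 1.3 = 640.8 kPa; surcharge term q·N_q = 11.766 × 1 = 11.766 kPa.
q_ult = 640.8 + 11.766 = 652.57 kPa.
Gross allowable pressure q_all = 652.57 / 2.5 = 261.03 kPa.
Footing area = 2.1609 m², so allowable column load = 261.03 × 2.1609 = 564.06 kN.

P_all ≈ 564 kN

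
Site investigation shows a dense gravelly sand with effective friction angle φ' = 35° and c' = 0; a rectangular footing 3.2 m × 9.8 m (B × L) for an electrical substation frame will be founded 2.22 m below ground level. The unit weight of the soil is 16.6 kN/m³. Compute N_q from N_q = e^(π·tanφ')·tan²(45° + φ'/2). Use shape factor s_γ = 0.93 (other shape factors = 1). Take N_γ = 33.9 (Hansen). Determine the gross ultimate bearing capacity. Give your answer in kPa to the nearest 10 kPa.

q_ult ≈ 2060 kPa

tan35° = 0.7002, so N_q = e^(π×0.7002)·tan²(62.5°) = 9.023 × 3.69 = 33.3.
q = γ·D_f = 16.6 × 2.22 = 36.852 kPa.
q·N_q = 36.852 × 33.296 = 1227 kPa
0.5·γ·B·N_γ·s_γ = 0.5 × 16.6 × 3.2 × 33.9 × 0.93 = 837.36 kPa
q_ult = 1227 + 837.36 = 2064.4 kPa.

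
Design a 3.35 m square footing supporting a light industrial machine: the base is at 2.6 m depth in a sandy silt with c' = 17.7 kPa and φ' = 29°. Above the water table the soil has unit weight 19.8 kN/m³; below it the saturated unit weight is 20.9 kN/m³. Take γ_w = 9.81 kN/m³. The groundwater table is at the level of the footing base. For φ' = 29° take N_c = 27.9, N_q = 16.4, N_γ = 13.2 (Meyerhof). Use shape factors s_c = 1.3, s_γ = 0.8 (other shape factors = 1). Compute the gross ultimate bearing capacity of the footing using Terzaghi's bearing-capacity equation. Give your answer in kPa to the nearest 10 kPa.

q_ult ≈ 1680 kPa

q = γ·D_f = 19.8 × 2.6 = 51.48 kPa.
For the ½γBN_γ term take γ' = 20.9 − 9.81 = 11.09 kN/m³ (soil below base is submerged).
c·N_c·s_c = 17.7 × 27.9 × 1.3 = 641.98 kPa
q·N_q = 51.48 × 16.4 = 844.27 kPa
0.5·γ·B·N_γ·s_γ = 0.5 × 11.09 × 3.35 × 13.2 × 0.8 = 196.16 kPa
q_ult = 641.98 + 844.27 + 196.16 = 1682.4 kPa.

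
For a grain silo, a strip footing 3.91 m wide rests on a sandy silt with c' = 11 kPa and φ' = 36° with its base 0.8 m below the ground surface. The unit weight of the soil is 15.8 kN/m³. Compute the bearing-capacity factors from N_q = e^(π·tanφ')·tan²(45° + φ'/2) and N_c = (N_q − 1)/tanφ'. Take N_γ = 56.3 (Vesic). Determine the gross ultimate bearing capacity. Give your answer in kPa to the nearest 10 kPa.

q_ult ≈ 2770 kPa

tan36° = 0.7265, so N_q = e^(π×0.7265)·tan²(63°) = 9.801 × 3.852 = 37.75.
N_c = (37.75 − 1)/tan36° = 50.59.
Overburden at base level: q = 15.8 × 0.8 = 12.64 kPa.
Cohesion term c·N_c = 11 × 50.585 = 556.44 kPa; surcharge term q·N_q = 12.64 × 37.752 = 477.19 kPa; self-weight term 0.5·γ·B·N_γ = 0.5 × 15.8 × 3.91 × 56.3 = 1739.1 kPa.
q_ult = 556.44 + 477.19 + 1739.1 = 2772.7 kPa.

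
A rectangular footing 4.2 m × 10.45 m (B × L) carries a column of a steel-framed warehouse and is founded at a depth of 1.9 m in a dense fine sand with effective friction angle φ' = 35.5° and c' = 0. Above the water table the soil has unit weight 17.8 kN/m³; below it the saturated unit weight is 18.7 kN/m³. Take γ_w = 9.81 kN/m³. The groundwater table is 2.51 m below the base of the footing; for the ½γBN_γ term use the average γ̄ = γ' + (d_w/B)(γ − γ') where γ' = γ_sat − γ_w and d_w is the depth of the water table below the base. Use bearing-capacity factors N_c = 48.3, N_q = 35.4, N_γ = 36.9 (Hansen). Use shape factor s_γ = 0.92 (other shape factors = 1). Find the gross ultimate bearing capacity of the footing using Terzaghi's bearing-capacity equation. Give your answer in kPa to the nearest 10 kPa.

Overburden at base level: q = 17.8 × 1.9 = 33.82 kPa.
The water table is 2.51 m below the base (< B = 4.2 m), so the ½γBN_γ term uses γ̄ = γ' + (d_w/B)(γ − γ') = 8.89 + (2.51/4.2)(17.8 − 8.89) = 14.215 kN/m³.
Surcharge term q·N_q = 33.82 × 35.4 = 1197.2 kPa; self-weight term 0.5·γ·B·N_γ·s_γ = 0.5 × 14.215 × 4.2 × 36.9 × 0.92 = 1013.4 kPa.
q_ult = 1197.2 + 1013.4 = 2210.6 kPa.

q_ult ≈ 2210 kPa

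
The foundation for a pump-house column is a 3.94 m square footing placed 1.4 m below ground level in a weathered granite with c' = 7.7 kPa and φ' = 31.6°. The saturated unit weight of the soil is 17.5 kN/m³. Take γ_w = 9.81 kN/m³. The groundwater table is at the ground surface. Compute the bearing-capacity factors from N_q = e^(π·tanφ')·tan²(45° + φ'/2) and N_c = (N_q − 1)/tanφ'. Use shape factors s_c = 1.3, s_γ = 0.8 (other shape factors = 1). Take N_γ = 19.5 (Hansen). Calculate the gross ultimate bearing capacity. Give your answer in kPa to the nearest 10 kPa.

q_ult ≈ 820 kPa

tan31.6° = 0.6152, so N_q = e^(π×0.6152)·tan²(60.8°) = 6.908 × 3.202 = 22.12.
N_c = (22.12 − 1)/tan31.6° = 34.33.
With the water table at the surface the whole profile is submerged: γ' = 17.5 − 9.81 = 7.69 kN/m³, so q = γ'·D_f = 10.766 kPa; the same γ' applies in the ½γBN_γ term.
q_ult = c·N_c·s_c + q·N_q + 0.5·γ·B·N_γ·s_γ
     = 7.7 × 34.326 × 1.3 + 10.766 × 22.117 + 0.5 × 7.69 × 3.94 × 19.5 × 0.8
     = 343.6 + 238.11 + 236.33 = 818.04 kPa.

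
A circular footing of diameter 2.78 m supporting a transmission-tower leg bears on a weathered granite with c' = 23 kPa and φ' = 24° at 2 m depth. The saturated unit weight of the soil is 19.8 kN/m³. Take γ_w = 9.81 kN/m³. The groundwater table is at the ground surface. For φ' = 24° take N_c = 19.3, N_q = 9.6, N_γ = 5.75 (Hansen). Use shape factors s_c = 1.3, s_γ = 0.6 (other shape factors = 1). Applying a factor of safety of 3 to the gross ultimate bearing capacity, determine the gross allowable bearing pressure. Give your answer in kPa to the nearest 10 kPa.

q_all ≈ 270 kPa

γ' = 19.8 − 9.81 = 9.99 kN/m³ (submerged throughout). q = 9.99 × 2 = 19.98 kPa; the same γ' applies in the ½γBN_γ term.
c·N_c·s_c = 23 × 19.3 × 1.3 = 577.07 kPa
q·N_q = 19.98 × 9.6 = 191.81 kPa
0.5·γ·B·N_γ·s_γ = 0.5 × 9.99 × 2.78 × 5.75 × 0.6 = 47.907 kPa
q_ult = 577.07 + 191.81 + 47.907 = 816.79 kPa.
q_all = q_ult / FS = 816.79 / 3 = 272.26 kPa.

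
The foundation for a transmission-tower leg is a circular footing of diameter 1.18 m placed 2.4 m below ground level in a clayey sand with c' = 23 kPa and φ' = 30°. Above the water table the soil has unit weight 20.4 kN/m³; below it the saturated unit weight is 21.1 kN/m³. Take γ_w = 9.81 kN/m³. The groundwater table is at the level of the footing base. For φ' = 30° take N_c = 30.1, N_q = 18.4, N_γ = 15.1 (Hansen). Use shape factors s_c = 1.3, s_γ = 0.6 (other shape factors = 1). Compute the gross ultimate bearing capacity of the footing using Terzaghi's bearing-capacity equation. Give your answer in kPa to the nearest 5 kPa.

q = γ·D_f = 20.4 × 2.4 = 48.96 kPa.
For the ½γBN_γ term take γ' = 21.1 − 9.81 = 11.29 kN/m³ (soil below base is submerged).
c·N_c·s_c = 23 × 30.1 × 1.3 = 899.99 kPa
q·N_q = 48.96 × 18.4 = 900.86 kPa
0.5·γ·B·N_γ·s_γ = 0.5 × 11.29 × 1.18 × 15.1 × 0.6 = 60.35 kPa
q_ult = 899.99 + 900.86 + 60.35 = 1861.2 kPa.

q_ult ≈ 1860 kPa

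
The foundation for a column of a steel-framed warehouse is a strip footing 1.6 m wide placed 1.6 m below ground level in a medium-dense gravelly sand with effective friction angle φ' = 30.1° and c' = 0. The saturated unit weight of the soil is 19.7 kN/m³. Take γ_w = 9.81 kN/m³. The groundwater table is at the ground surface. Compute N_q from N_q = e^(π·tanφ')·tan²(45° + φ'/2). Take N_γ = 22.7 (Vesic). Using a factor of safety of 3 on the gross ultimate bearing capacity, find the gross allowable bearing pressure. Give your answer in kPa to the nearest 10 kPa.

N_q = e^(π·tan30.1°)·tan²(60.05°) = 18.61.
With the water table at the surface the whole profile is submerged: γ' = 19.7 − 9.81 = 9.89 kN/m³, so q = γ'·D_f = 15.824 kPa; the same γ' applies in the ½γBN_γ term.
q_ult = q·N_q + 0.5·γ·B·N_γ
     = 15.824 × 18.611 + 0.5 × 9.89 × 1.6 × 22.7
     = 294.5 + 179.6 = 474.11 kPa.
q_all = 474.11 / 3 = 158.04 kPa.

q_all ≈ 160 kPa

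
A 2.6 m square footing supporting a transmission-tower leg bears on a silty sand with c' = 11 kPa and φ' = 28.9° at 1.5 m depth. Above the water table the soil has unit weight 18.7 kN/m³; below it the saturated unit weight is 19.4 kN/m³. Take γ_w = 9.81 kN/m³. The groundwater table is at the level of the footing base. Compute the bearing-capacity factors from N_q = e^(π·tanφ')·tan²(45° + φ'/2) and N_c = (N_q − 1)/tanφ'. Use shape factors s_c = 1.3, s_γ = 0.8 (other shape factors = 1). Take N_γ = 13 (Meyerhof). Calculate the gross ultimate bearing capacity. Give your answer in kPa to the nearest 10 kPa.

q_ult ≈ 980 kPa

tan28.9° = 0.552, so N_q = e^(π×0.552)·tan²(59.45°) = 5.665 × 2.871 = 16.26.
N_c = (16.26 − 1)/tan28.9° = 27.65.
q = γ·D_f = 18.7 × 1.5 = 28.05 kPa.
For the ½γBN_γ term take γ' = 19.4 − 9.81 = 9.59 kN/m³ (soil below base is submerged).
c·N_c·s_c = 11 × 27.645 × 1.3 = 395.33 kPa
q·N_q = 28.05 × 16.261 = 456.12 kPa
0.5·γ·B·N_γ·s_γ = 0.5 × 9.59 × 2.6 × 13 × 0.8 = 129.66 kPa
q_ult = 395.33 + 456.12 + 129.66 = 981.1 kPa.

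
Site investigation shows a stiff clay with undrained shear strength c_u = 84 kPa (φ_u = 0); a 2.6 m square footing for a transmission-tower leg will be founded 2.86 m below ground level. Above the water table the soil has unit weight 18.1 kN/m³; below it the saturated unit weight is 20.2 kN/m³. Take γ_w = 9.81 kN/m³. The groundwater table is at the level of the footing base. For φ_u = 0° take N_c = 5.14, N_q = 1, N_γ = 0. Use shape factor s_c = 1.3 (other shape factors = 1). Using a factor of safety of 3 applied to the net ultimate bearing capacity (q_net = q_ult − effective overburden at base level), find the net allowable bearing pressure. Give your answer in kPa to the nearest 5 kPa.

q_all(net) ≈ 185 kPa

q = γ·D_f = 18.1 × 2.86 = 51.766 kPa.
c·N_c·s_c = 84 × 5.14 × 1.3 = 561.29 kPa
q·N_q = 51.766 × 1 = 51.766 kPa
q_ult = 561.29 + 51.766 = 613.05 kPa.
Net ultimate: q_net = 613.05 − 51.766 = 561.29 kPa.
q_all(net) = 561.29 / 3 = 187.1 kPa.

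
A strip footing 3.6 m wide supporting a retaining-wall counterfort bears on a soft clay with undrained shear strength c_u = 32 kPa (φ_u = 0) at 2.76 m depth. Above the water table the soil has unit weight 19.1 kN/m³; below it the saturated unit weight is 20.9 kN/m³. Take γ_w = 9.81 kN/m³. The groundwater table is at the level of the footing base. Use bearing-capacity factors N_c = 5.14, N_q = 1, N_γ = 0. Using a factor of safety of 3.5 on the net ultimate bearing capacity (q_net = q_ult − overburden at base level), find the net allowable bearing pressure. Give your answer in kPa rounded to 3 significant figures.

q_all(net) ≈ 47 kPa

Effective surcharge at the founding depth q = γ·D_f = 19.1 × 2.76 = 52.716 kPa.
q_ult = c·N_c + q·N_q
     = 32 × 5.14 + 52.716 × 1
     = 164.48 + 52.716 = 217.2 kPa.
q_net = 217.2 − 52.716 = 164.48 kPa.
q_all(net) = 164.48 / 3.5 = 46.994 kPa.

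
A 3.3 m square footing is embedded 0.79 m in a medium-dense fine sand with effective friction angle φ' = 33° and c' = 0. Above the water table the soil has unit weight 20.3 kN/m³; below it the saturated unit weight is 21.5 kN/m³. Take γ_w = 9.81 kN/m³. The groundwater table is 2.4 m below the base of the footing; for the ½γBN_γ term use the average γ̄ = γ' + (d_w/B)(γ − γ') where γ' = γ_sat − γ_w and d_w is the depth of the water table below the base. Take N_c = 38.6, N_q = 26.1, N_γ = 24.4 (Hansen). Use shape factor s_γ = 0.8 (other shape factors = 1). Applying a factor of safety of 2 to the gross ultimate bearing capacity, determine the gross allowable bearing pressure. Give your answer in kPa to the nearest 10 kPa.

q_all ≈ 500 kPa

q = γ·D_f = 20.3 × 0.79 = 16.037 kPa.
γ' = 11.69 kN/m³; averaging over the depth B below the base, γ̄ = γ' + (d_w/B)(γ − γ') = 17.952 kN/m³.
q·N_q = 16.037 × 26.1 = 418.57 kPa
0.5·γ·B·N_γ·s_γ = 0.5 × 17.952 × 3.3 × 24.4 × 0.8 = 578.19 kPa
q_ult = 418.57 + 578.19 = 996.76 kPa.
q_all = q_ult / FS = 996.76 / 2 = 498.38 kPa.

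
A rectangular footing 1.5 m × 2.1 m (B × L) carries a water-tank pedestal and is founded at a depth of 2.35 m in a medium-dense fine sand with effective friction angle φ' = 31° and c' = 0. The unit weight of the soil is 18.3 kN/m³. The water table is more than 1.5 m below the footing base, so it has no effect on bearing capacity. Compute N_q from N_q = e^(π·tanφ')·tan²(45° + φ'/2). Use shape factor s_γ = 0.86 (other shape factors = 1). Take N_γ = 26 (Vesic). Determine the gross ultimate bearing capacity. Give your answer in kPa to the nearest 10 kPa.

tan31° = 0.6009, so N_q = e^(π×0.6009)·tan²(60.5°) = 6.604 × 3.124 = 20.63.
Overburden at base level: q = 18.3 × 2.35 = 43.005 kPa.
Surcharge term q·N_q = 43.005 × 20.631 = 887.23 kPa; self-weight term 0.5·γ·B·N_γ·s_γ = 0.5 × 18.3 × 1.5 × 26 × 0.86 = 306.89 kPa.
q_ult = 887.23 + 306.89 = 1194.1 kPa.

q_ult ≈ 1190 kPa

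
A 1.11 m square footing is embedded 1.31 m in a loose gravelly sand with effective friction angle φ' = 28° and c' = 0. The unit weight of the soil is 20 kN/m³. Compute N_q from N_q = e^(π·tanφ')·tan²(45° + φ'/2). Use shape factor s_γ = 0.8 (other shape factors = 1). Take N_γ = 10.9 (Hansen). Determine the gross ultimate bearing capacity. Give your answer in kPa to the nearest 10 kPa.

q_ult ≈ 480 kPa

tan28° = 0.5317, so N_q = e^(π×0.5317)·tan²(59°) = 5.314 × 2.77 = 14.72.
Overburden at base level: q = 20 × 1.31 = 26.2 kPa.
Surcharge term q·N_q = 26.2 × 14.72 = 385.66 kPa; self-weight term 0.5·γ·B·N_γ·s_γ = 0.5 × 20 × 1.11 × 10.9 × 0.8 = 96.792 kPa.
q_ult = 385.66 + 96.792 = 482.45 kPa.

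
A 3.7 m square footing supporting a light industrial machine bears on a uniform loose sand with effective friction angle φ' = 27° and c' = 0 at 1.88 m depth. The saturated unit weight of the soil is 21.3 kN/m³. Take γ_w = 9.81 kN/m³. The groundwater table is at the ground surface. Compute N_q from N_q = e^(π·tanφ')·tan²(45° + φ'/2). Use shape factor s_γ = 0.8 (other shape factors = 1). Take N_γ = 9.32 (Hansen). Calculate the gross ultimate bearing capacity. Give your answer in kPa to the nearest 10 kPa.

q_ult ≈ 440 kPa

tan27° = 0.5095, so N_q = e^(π×0.5095)·tan²(58.5°) = 4.957 × 2.663 = 13.2.
With the water table at the surface the whole profile is submerged: γ' = 21.3 − 9.81 = 11.49 kN/m³, so q = γ'·D_f = 21.601 kPa; the same γ' applies in the ½γBN_γ term.
q_ult = q·N_q + 0.5·γ·B·N_γ·s_γ
     = 21.601 × 13.199 + 0.5 × 11.49 × 3.7 × 9.32 × 0.8
     = 285.12 + 158.49 = 443.61 kPa.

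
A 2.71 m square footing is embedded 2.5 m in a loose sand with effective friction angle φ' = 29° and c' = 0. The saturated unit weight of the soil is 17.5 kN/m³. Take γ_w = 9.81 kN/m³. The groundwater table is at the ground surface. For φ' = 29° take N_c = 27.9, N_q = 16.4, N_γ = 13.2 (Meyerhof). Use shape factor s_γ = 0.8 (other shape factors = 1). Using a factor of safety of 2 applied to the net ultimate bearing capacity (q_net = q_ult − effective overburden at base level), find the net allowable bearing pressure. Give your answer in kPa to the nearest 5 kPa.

q_all(net) ≈ 205 kPa

With the water table at the surface the whole profile is submerged: γ' = 17.5 − 9.81 = 7.69 kN/m³, so q = γ'·D_f = 19.225 kPa; the same γ' applies in the ½γBN_γ term.
q_ult = q·N_q + 0.5·γ·B·N_γ·s_γ
     = 19.225 × 16.4 + 0.5 × 7.69 × 2.71 × 13.2 × 0.8
     = 315.29 + 110.03 = 425.32 kPa.
Net ultimate: q_net = 425.32 − 19.225 = 406.1 kPa.
q_all(net) = 406.1 / 2 = 203.05 kPa.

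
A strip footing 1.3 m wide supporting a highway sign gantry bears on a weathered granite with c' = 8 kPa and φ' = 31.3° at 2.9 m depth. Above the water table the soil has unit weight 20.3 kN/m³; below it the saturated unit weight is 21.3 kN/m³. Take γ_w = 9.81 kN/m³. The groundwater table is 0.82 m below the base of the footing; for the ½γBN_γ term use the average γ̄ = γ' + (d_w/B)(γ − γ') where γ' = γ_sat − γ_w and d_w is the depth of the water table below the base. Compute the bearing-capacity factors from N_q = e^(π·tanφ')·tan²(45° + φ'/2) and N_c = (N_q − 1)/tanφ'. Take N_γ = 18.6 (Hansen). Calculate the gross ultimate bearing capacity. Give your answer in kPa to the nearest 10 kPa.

q_ult ≈ 1730 kPa

tan31.3° = 0.608, so N_q = e^(π×0.608)·tan²(60.65°) = 6.754 × 3.162 = 21.36.
N_c = (21.36 − 1)/tan31.3° = 33.48.
Effective surcharge at the founding depth q = γ·D_f = 20.3 × 2.9 = 58.87 kPa.
With d_w = 0.82 m < B, γ̄ = 11.49 + (0.82/1.3) × (20.3 − 11.49) = 17.047 kN/m³.
q_ult = c·N_c + q·N_q + 0.5·γ·B·N_γ
     = 8 × 33.485 + 58.87 × 21.359 + 0.5 × 17.047 × 1.3 × 18.6
     = 267.88 + 1257.4 + 206.1 = 1731.4 kPa.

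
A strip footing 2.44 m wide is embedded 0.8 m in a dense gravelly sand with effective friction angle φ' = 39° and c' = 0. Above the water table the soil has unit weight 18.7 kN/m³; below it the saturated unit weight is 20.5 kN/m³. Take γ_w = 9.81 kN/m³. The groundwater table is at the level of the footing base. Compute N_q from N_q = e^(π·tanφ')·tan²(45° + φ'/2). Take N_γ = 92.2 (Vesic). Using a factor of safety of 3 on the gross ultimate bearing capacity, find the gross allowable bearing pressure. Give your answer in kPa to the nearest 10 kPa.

q_all ≈ 680 kPa

N_q = e^(π·tan39°)·tan²(64.5°) = 55.96.
Effective surcharge at the founding depth q = γ·D_f = 18.7 × 0.8 = 14.96 kPa.
The water table coincides with the base, so in the self-weight term γ → γ' = 10.69 kN/m³.
q_ult = q·N_q + 0.5·γ·B·N_γ
     = 14.96 × 55.957 + 0.5 × 10.69 × 2.44 × 92.2
     = 837.12 + 1202.5 = 2039.6 kPa.
q_all = 2039.6 / 3 = 679.86 kPa.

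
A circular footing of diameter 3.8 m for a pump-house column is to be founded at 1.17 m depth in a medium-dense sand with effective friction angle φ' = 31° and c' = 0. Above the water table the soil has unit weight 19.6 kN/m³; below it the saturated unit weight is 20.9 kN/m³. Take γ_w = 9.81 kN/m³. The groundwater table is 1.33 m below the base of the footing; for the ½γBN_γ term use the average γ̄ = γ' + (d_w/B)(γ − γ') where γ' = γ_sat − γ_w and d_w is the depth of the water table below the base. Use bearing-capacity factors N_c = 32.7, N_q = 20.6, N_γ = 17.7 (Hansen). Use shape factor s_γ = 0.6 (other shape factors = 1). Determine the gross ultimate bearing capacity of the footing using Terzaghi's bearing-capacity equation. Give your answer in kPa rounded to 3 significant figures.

Effective surcharge at the founding depth q = γ·D_f = 19.6 × 1.17 = 22.932 kPa.
With d_w = 1.33 m < B, γ̄ = 11.09 + (1.33/3.8) × (19.6 − 11.09) = 14.069 kN/m³.
q_ult = q·N_q + 0.5·γ·B·N_γ·s_γ
     = 22.932 × 20.6 + 0.5 × 14.069 × 3.8 × 17.7 × 0.6
     = 472.4 + 283.87 = 756.27 kPa.

q_ult ≈ 756 kPa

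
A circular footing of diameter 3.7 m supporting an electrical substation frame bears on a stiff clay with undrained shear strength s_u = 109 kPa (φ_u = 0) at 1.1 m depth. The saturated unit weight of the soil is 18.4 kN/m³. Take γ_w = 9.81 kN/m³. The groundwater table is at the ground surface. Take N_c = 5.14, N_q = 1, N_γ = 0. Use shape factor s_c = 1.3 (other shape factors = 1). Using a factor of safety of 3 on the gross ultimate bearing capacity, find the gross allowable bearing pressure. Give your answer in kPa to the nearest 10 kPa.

γ' = 18.4 − 9.81 = 8.59 kN/m³ (submerged throughout). q = 8.59 × 1.1 = 9.449 kPa.
c·N_c·s_c = 109 × 5.14 × 1.3 = 728.34 kPa
q·N_q = 9.449 × 1 = 9.449 kPa
q_ult = 728.34 + 9.449 = 737.79 kPa.
q_all = 737.79 / 3 = 245.93 kPa.

q_all ≈ 250 kPa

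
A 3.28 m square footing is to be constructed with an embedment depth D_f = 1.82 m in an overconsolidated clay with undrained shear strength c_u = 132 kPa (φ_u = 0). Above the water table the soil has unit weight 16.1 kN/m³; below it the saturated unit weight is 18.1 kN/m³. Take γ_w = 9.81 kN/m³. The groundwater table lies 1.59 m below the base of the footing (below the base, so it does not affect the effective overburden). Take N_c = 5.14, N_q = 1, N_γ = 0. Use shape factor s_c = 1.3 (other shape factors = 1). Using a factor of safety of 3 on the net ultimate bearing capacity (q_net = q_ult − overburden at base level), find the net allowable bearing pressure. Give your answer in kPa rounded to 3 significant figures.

q_all(net) ≈ 294 kPa

Overburden at base level: q = 16.1 × 1.82 = 29.302 kPa.
Cohesion term c·N_c·s_c = 132 × 5.14 × 1.3 = 882.02 kPa; surcharge term q·N_q = 29.302 × 1 = 29.302 kPa.
q_ult = 882.02 + 29.302 = 911.33 kPa.
q_net = 911.33 − 29.302 = 882.02 kPa.
q_all(net) = 882.02 / 3 = 294.01 kPa.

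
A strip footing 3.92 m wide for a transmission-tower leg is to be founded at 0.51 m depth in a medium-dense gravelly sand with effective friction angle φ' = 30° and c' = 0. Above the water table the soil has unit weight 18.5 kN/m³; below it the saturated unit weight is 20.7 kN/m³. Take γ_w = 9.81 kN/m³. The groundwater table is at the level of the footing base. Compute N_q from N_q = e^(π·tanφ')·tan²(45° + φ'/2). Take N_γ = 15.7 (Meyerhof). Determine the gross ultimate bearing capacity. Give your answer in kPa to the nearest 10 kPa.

q_ult ≈ 510 kPa

tan30° = 0.5774, so N_q = e^(π×0.5774)·tan²(60°) = 6.134 × 3.0 = 18.4.
Effective surcharge at the founding depth q = γ·D_f = 18.5 × 0.51 = 9.435 kPa.
The water table coincides with the base, so in the self-weight term γ → γ' = 10.89 kN/m³.
q_ult = q·N_q + 0.5·γ·B·N_γ
     = 9.435 × 18.401 + 0.5 × 10.89 × 3.92 × 15.7
     = 173.61 + 335.11 = 508.72 kPa.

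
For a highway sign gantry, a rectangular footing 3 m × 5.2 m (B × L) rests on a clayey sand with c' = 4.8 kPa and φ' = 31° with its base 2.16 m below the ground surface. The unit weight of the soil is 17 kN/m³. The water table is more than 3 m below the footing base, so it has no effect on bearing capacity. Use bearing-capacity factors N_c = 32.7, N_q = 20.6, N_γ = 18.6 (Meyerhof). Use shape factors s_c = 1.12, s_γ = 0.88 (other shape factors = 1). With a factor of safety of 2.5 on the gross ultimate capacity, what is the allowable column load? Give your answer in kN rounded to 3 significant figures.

q = γ·D_f = 17 × 2.16 = 36.72 kPa.
c·N_c·s_c = 4.8 × 32.7 × 1.12 = 175.8 kPa
q·N_q = 36.72 × 20.6 = 756.43 kPa
0.5·γ·B·N_γ·s_γ = 0.5 × 17 × 3 × 18.6 × 0.88 = 417.38 kPa
q_ult = 175.8 + 756.43 + 417.38 = 1349.6 kPa.
Gross allowable pressure q_all = 1349.6 / 2.5 = 539.84 kPa.
Footing area = 15.6 m², so allowable column load = 539.84 × 15.6 = 8421.6 kN.

P_all ≈ 8420 kN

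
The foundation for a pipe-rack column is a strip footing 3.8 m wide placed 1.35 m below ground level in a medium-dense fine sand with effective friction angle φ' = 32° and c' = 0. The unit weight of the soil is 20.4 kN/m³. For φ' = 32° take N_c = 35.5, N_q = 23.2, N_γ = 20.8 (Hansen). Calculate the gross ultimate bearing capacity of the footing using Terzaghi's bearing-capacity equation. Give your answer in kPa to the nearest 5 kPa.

q = γ·D_f = 20.4 × 1.35 = 27.54 kPa.
q·N_q = 27.54 × 23.2 = 638.93 kPa
0.5·γ·B·N_γ = 0.5 × 20.4 × 3.8 × 20.8 = 806.21 kPa
q_ult = 638.93 + 806.21 = 1445.1 kPa.

q_ult ≈ 1445 kPa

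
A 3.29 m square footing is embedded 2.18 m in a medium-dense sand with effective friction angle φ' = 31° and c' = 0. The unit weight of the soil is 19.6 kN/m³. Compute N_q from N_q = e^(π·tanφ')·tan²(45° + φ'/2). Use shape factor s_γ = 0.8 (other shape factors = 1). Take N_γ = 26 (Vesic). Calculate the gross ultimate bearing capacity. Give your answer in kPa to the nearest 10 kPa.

q_ult ≈ 1550 kPa

tan31° = 0.6009, so N_q = e^(π×0.6009)·tan²(60.5°) = 6.604 × 3.124 = 20.63.
Effective surcharge at the founding depth q = γ·D_f = 19.6 × 2.18 = 42.728 kPa.
q_ult = q·N_q + 0.5·γ·B·N_γ·s_γ
     = 42.728 × 20.631 + 0.5 × 19.6 × 3.29 × 26 × 0.8
     = 881.51 + 670.63 = 1552.1 kPa.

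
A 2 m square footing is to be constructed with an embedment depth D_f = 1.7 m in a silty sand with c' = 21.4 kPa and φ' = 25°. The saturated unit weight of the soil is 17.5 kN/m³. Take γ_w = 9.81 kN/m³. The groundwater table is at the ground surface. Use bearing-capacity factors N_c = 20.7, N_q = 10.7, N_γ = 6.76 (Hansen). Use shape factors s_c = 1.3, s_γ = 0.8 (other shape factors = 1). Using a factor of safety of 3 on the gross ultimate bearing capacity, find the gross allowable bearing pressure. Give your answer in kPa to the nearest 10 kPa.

q_all ≈ 250 kPa

With the water table at the surface the whole profile is submerged: γ' = 17.5 − 9.81 = 7.69 kN/m³, so q = γ'·D_f = 13.073 kPa; the same γ' applies in the ½γBN_γ term.
q_ult = c·N_c·s_c + q·N_q + 0.5·γ·B·N_γ·s_γ
     = 21.4 × 20.7 × 1.3 + 13.073 × 10.7 + 0.5 × 7.69 × 2 × 6.76 × 0.8
     = 575.87 + 139.88 + 41.588 = 757.34 kPa.
q_all = 757.34 / 3 = 252.45 kPa.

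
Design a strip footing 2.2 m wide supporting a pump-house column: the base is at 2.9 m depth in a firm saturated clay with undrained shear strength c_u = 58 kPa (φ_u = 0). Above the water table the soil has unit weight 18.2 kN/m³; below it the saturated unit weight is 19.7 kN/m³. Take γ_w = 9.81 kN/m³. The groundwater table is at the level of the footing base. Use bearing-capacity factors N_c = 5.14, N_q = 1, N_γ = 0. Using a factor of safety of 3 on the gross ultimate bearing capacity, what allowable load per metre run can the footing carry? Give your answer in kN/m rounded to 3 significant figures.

q = γ·D_f = 18.2 × 2.9 = 52.78 kPa.
c·N_c = 58 × 5.14 = 298.12 kPa
q·N_q = 52.78 × 1 = 52.78 kPa
q_ult = 298.12 + 52.78 = 350.9 kPa.
Gross allowable pressure q_all = 350.9 / 3 = 116.97 kPa.
Allowable wall load = q_all × B = 116.97 × 2.2 = 257.33 kN per metre run.

≈ 257 kN/m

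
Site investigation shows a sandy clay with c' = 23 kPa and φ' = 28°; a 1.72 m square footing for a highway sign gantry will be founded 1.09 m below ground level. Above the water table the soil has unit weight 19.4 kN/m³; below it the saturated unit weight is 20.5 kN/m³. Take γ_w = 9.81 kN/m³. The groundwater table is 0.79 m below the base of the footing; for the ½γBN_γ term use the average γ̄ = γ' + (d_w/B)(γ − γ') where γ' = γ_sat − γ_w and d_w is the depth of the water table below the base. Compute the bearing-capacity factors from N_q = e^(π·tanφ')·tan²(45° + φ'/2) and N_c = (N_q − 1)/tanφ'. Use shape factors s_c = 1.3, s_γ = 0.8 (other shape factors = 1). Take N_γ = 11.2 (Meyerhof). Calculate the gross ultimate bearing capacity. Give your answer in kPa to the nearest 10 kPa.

q_ult ≈ 1200 kPa

tan28° = 0.5317, so N_q = e^(π×0.5317)·tan²(59°) = 5.314 × 2.77 = 14.72.
N_c = (14.72 − 1)/tan28° = 25.8.
q = γ·D_f = 19.4 × 1.09 = 21.146 kPa.
γ' = 10.69 kN/m³; averaging over the depth B below the base, γ̄ = γ' + (d_w/B)(γ − γ') = 14.691 kN/m³.
c·N_c·s_c = 23 × 25.803 × 1.3 = 771.52 kPa
q·N_q = 21.146 × 14.72 = 311.27 kPa
0.5·γ·B·N_γ·s_γ = 0.5 × 14.691 × 1.72 × 11.2 × 0.8 = 113.2 kPa
q_ult = 771.52 + 311.27 + 113.2 = 1196 kPa.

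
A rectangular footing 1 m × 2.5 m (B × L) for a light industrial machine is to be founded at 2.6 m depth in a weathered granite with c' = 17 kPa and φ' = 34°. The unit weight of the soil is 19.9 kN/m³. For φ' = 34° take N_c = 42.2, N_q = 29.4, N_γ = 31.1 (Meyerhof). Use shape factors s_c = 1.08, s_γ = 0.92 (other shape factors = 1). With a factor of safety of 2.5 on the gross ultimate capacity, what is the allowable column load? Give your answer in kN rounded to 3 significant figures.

P_all ≈ 2580 kN

Overburden at base level: q = 19.9 × 2.6 = 51.74 kPa.
Cohesion term c·N_c·s_c = 17 × 42.2 × 1.08 = 774.79 kPa; surcharge term q·N_q = 51.74 × 29.4 = 1521.2 kPa; self-weight term 0.5·γ·B·N_γ·s_γ = 0.5 × 19.9 × 1 × 31.1 × 0.92 = 284.69 kPa.
q_ult = 774.79 + 1521.2 + 284.69 = 2580.6 kPa.
Gross allowable pressure q_all = 2580.6 / 2.5 = 1032.3 kPa.
Footing area = 2.5 m², so allowable column load = 1032.3 × 2.5 = 2580.6 kN.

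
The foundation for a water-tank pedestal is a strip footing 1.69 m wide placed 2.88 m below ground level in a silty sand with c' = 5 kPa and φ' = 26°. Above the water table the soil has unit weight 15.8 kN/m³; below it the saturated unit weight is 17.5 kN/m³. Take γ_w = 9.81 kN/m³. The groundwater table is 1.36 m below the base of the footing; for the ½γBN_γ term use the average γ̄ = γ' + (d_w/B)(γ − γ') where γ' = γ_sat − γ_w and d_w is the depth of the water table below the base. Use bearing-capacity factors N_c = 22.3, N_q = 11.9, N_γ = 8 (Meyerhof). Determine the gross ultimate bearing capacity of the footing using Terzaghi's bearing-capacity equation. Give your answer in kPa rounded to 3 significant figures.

Overburden at base level: q = 15.8 × 2.88 = 45.504 kPa.
The water table is 1.36 m below the base (< B = 1.69 m), so the ½γBN_γ term uses γ̄ = γ' + (d_w/B)(γ − γ') = 7.69 + (1.36/1.69)(15.8 − 7.69) = 14.216 kN/m³.
Cohesion term c·N_c = 5 × 22.3 = 111.5 kPa; surcharge term q·N_q = 45.504 × 11.9 = 541.5 kPa; self-weight term 0.5·γ·B·N_γ = 0.5 × 14.216 × 1.69 × 8 = 96.103 kPa.
q_ult = 111.5 + 541.5 + 96.103 = 749.1 kPa.

q_ult ≈ 749 kPa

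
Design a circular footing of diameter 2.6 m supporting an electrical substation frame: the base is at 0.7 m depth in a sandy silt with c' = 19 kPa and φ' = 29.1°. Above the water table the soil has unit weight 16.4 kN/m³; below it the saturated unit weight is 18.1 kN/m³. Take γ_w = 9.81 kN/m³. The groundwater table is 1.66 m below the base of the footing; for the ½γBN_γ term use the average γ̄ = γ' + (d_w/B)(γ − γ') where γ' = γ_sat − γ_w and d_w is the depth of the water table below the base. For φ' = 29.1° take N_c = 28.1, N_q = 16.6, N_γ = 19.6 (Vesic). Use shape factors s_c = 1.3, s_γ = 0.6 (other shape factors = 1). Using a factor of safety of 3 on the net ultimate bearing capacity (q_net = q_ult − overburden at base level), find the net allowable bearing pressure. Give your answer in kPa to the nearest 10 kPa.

q_all(net) ≈ 360 kPa

Effective surcharge at the founding depth q = γ·D_f = 16.4 × 0.7 = 11.48 kPa.
With d_w = 1.66 m < B, γ̄ = 8.29 + (1.66/2.6) × (16.4 − 8.29) = 13.468 kN/m³.
q_ult = c·N_c·s_c + q·N_q + 0.5·γ·B·N_γ·s_γ
     = 19 × 28.1 × 1.3 + 11.48 × 16.6 + 0.5 × 13.468 × 2.6 × 19.6 × 0.6
     = 694.07 + 190.57 + 205.9 = 1090.5 kPa.
q_net = 1090.5 − 11.48 = 1079.1 kPa.
q_all(net) = 1079.1 / 3 = 359.69 kPa.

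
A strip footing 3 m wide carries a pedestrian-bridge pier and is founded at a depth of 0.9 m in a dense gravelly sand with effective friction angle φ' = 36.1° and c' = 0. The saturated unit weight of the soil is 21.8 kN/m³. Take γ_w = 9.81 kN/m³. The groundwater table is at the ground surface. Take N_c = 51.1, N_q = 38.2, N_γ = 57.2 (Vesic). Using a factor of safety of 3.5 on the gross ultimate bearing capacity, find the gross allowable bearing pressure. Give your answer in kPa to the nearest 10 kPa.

With the water table at the surface the whole profile is submerged: γ' = 21.8 − 9.81 = 11.99 kN/m³, so q = γ'·D_f = 10.791 kPa; the same γ' applies in the ½γBN_γ term.
q_ult = q·N_q + 0.5·γ·B·N_γ
     = 10.791 × 38.2 + 0.5 × 11.99 × 3 × 57.2
     = 412.22 + 1028.7 = 1441 kPa.
q_all = 1441 / 3.5 = 411.7 kPa.

q_all ≈ 410 kPa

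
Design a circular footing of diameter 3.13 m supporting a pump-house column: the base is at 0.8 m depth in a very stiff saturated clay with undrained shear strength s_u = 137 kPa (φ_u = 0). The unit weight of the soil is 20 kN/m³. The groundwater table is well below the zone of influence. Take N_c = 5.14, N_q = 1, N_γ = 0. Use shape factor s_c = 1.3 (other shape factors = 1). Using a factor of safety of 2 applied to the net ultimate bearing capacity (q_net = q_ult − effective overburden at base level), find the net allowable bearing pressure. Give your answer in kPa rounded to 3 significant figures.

q = γ·D_f = 20 × 0.8 = 16 kPa.
c·N_c·s_c = 137 × 5.14 × 1.3 = 915.43 kPa
q·N_q = 16 × 1 = 16 kPa
q_ult = 915.43 + 16 = 931.43 kPa.
Net ultimate: q_net = 931.43 − 16 = 915.43 kPa.
q_all(net) = 915.43 / 2 = 457.72 kPa.

q_all(net) ≈ 458 kPa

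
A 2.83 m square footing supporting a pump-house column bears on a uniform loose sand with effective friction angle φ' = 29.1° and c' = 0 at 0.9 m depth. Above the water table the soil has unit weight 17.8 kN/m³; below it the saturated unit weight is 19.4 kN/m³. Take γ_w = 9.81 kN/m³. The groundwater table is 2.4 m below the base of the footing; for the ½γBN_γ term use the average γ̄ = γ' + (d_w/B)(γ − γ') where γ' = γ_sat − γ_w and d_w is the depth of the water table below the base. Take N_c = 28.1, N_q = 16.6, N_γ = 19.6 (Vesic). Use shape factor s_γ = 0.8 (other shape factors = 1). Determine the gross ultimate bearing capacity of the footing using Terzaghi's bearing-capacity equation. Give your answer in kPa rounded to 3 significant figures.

q_ult ≈ 633 kPa

Overburden at base level: q = 17.8 × 0.9 = 16.02 kPa.
The water table is 2.4 m below the base (< B = 2.83 m), so the ½γBN_γ term uses γ̄ = γ' + (d_w/B)(γ − γ') = 9.59 + (2.4/2.83)(17.8 − 9.59) = 16.553 kN/m³.
Surcharge term q·N_q = 16.02 × 16.6 = 265.93 kPa; self-weight term 0.5·γ·B·N_γ·s_γ = 0.5 × 16.553 × 2.83 × 19.6 × 0.8 = 367.25 kPa.
q_ult = 265.93 + 367.25 = 633.19 kPa.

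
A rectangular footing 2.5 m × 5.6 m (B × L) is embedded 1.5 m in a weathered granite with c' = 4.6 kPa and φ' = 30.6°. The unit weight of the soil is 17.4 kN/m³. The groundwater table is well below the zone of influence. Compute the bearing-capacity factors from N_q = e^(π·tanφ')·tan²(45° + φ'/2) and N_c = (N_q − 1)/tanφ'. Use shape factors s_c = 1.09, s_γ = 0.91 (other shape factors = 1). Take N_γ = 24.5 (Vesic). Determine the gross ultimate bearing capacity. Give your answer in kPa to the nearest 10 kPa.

tan30.6° = 0.5914, so N_q = e^(π×0.5914)·tan²(60.3°) = 6.41 × 3.074 = 19.7.
N_c = (19.7 − 1)/tan30.6° = 31.63.
q = γ·D_f = 17.4 × 1.5 = 26.1 kPa.
c·N_c·s_c = 4.6 × 31.626 × 1.09 = 158.57 kPa
q·N_q = 26.1 × 19.704 = 514.26 kPa
0.5·γ·B·N_γ·s_γ = 0.5 × 17.4 × 2.5 × 24.5 × 0.91 = 484.92 kPa
q_ult = 158.57 + 514.26 + 484.92 = 1157.8 kPa.

q_ult ≈ 1160 kPa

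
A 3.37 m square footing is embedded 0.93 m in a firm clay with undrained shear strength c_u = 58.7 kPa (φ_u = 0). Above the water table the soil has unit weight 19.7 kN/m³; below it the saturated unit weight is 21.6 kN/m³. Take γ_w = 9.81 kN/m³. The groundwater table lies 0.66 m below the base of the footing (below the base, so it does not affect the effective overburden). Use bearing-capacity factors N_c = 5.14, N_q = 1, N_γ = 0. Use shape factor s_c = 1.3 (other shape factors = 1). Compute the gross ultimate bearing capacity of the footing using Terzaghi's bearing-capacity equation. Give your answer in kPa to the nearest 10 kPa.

Effective surcharge at the founding depth q = γ·D_f = 19.7 × 0.93 = 18.321 kPa.
q_ult = c·N_c·s_c + q·N_q
     = 58.7 × 5.14 × 1.3 + 18.321 × 1
     = 392.23 + 18.321 = 410.55 kPa.

q_ult ≈ 410 kPa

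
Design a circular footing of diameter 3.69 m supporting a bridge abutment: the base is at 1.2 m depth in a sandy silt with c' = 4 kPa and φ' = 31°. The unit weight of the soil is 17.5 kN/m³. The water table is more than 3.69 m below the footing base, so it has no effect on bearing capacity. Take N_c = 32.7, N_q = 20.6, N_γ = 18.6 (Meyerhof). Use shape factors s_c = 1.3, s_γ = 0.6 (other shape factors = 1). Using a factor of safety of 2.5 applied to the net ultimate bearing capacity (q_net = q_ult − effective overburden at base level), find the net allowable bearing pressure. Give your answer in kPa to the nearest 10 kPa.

q_all(net) ≈ 380 kPa

q = γ·D_f = 17.5 × 1.2 = 21 kPa.
c·N_c·s_c = 4 × 32.7 × 1.3 = 170.04 kPa
q·N_q = 21 × 20.6 = 432.6 kPa
0.5·γ·B·N_γ·s_γ = 0.5 × 17.5 × 3.69 × 18.6 × 0.6 = 360.33 kPa
q_ult = 170.04 + 432.6 + 360.33 = 962.97 kPa.
Net ultimate: q_net = 962.97 − 21 = 941.97 kPa.
q_all(net) = 941.97 / 2.5 = 376.79 kPa.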